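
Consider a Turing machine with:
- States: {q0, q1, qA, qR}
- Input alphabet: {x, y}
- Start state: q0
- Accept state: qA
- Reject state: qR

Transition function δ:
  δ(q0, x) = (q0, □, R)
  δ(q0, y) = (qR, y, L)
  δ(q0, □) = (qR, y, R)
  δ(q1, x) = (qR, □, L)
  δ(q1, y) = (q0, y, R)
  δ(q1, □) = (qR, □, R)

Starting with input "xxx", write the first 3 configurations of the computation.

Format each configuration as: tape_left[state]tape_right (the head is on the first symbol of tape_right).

Transitions applied:
Step 1: δ(q0, x) = (q0, □, R)
Step 2: δ(q0, x) = (q0, □, R)

The first 3 configurations are:
[q0]xxx ⊢ □[q0]xx ⊢ □□[q0]x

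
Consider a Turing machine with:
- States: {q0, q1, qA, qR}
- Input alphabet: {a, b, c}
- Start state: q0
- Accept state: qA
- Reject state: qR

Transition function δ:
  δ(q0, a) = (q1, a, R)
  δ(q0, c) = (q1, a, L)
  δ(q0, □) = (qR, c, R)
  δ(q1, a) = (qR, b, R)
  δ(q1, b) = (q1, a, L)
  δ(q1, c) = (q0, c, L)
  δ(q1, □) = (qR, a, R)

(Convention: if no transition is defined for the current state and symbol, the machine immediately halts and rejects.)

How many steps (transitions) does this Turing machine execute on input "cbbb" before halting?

Execution trace:
Initial: [q0]cbbb
Step 1: δ(q0, c) = (q1, a, L) → [q1]□abbb
Step 2: δ(q1, □) = (qR, a, R) → a[qR]abbb

The machine reaches the reject state qR and halts.

The machine executed 2 steps before halting.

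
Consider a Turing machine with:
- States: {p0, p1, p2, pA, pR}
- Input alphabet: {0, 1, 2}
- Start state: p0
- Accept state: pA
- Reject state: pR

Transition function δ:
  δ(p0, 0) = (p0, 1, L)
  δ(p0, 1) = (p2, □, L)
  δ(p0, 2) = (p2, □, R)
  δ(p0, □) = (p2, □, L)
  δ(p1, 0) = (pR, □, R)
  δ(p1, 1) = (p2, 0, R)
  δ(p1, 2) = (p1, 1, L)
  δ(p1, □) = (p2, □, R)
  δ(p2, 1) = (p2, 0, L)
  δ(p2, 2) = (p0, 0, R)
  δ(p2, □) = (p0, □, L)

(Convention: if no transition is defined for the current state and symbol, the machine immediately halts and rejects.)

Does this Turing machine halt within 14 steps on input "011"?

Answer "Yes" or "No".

Execution trace:
Initial: [p0]011
Step 1: δ(p0, 0) = (p0, 1, L) → [p0]□111
Step 2: δ(p0, □) = (p2, □, L) → [p2]□□111
Step 3: δ(p2, □) = (p0, □, L) → [p0]□□□111
Step 4: δ(p0, □) = (p2, □, L) → [p2]□□□□111
Step 5: δ(p2, □) = (p0, □, L) → [p0]□□□□□111
Step 6: δ(p0, □) = (p2, □, L) → [p2]□□□□□□111
Step 7: δ(p2, □) = (p0, □, L) → [p0]□□□□□□□111
Step 8: δ(p0, □) = (p2, □, L) → [p2]□□□□□□□□111
Step 9: δ(p2, □) = (p0, □, L) → [p0]□□□□□□□□□111
Step 10: δ(p0, □) = (p2, □, L) → [p2]□□□□□□□□□□111
Step 11: δ(p2, □) = (p0, □, L) → [p0]□□□□□□□□□□□111
Step 12: δ(p0, □) = (p2, □, L) → [p2]□□□□□□□□□□□□111
Step 13: δ(p2, □) = (p0, □, L) → [p0]□□□□□□□□□□□□□111
Step 14: δ(p0, □) = (p2, □, L) → [p2]□□□□□□□□□□□□□□111

The machine has not reached a halting state after 14 steps.
The machine did not halt within the 14-step bound.

Answer: No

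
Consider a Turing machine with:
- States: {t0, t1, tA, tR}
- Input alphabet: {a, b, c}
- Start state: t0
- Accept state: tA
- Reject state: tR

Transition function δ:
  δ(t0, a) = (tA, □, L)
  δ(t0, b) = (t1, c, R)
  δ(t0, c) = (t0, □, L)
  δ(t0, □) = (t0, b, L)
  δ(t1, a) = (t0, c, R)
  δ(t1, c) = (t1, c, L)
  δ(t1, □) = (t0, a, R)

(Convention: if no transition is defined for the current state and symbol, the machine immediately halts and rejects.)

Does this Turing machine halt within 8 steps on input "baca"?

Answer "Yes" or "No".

Execution trace:
Initial: [t0]baca
Step 1: δ(t0, b) = (t1, c, R) → c[t1]aca
Step 2: δ(t1, a) = (t0, c, R) → cc[t0]ca
Step 3: δ(t0, c) = (t0, □, L) → c[t0]c□a
Step 4: δ(t0, c) = (t0, □, L) → [t0]c□□a
Step 5: δ(t0, c) = (t0, □, L) → [t0]□□□□a
Step 6: δ(t0, □) = (t0, b, L) → [t0]□b□□□a
Step 7: δ(t0, □) = (t0, b, L) → [t0]□bb□□□a
Step 8: δ(t0, □) = (t0, b, L) → [t0]□bbb□□□a

The machine has not reached a halting state after 8 steps.
The machine did not halt within the 8-step bound.

Answer: No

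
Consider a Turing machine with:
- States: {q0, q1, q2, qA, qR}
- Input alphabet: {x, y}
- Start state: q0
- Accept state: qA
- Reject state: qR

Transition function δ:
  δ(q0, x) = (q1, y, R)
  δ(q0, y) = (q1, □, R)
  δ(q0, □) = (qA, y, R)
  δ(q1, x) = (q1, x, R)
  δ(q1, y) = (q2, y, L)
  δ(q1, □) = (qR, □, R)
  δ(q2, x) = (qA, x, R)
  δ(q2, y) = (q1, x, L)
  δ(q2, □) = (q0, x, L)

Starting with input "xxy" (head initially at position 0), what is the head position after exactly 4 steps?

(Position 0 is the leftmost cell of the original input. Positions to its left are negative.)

Execution trace (head position shown):
Step 0: [q0]xxy  (head at position 0)
Step 1: move right → y[q1]xy  (head at position 1)
Step 2: move right → yx[q1]y  (head at position 2)
Step 3: move left → y[q2]xy  (head at position 1)
Step 4: move right → yx[qA]y  (head at position 2)

After 4 steps, the head is at position 2.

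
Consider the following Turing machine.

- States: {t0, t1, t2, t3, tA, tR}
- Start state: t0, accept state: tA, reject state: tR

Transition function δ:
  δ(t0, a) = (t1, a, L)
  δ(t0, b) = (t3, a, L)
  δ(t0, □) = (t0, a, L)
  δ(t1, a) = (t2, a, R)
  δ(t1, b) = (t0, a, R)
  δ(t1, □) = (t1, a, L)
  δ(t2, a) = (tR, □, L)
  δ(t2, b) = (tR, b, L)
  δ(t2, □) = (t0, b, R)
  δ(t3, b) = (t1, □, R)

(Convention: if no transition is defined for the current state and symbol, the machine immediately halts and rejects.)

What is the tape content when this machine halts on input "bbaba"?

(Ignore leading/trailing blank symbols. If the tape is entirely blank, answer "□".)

Execution trace:
Initial: [t0]bbaba
Step 1: δ(t0, b) = (t3, a, L) → [t3]□ababa

No transition is defined for δ(t3, □). By convention the machine halts and rejects.

Final tape (ignoring leading/trailing blanks): ababa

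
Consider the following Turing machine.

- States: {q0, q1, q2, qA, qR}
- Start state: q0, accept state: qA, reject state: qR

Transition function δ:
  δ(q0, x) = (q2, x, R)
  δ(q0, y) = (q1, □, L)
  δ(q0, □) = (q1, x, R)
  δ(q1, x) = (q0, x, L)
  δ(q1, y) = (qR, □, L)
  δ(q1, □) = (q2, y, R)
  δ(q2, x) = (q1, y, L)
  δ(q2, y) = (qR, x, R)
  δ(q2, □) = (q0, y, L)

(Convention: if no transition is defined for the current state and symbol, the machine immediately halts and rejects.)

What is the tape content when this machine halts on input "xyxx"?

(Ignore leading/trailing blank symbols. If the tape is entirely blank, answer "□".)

Execution trace:
Initial: [q0]xyxx
Step 1: δ(q0, x) = (q2, x, R) → x[q2]yxx
Step 2: δ(q2, y) = (qR, x, R) → xx[qR]xx

The machine reaches the reject state qR and halts.

Final tape (ignoring leading/trailing blanks): xxxx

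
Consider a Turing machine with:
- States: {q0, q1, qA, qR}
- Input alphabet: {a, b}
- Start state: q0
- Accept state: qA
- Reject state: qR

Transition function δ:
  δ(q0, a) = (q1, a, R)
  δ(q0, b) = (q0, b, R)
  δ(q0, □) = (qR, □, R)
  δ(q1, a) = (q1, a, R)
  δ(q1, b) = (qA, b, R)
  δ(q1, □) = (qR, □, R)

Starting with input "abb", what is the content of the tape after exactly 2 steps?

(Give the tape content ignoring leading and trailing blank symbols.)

Execution trace:
Initial: [q0]abb
Step 1: δ(q0, a) = (q1, a, R) → a[q1]bb
Step 2: δ(q1, b) = (qA, b, R) → ab[qA]b

The machine reaches the accept state qA and halts.

After 2 steps, the tape (ignoring leading/trailing blanks) is: abb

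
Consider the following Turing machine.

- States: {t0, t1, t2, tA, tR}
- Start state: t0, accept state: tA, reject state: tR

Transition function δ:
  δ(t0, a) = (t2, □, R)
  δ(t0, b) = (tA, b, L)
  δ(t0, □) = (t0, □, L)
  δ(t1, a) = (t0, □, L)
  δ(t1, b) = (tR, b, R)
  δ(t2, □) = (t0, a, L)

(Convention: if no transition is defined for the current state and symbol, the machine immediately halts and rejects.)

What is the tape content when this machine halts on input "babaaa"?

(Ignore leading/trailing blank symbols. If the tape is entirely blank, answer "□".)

Execution trace:
Initial: [t0]babaaa
Step 1: δ(t0, b) = (tA, b, L) → [tA]□babaaa

The machine reaches the accept state tA and halts.

Final tape (ignoring leading/trailing blanks): babaaa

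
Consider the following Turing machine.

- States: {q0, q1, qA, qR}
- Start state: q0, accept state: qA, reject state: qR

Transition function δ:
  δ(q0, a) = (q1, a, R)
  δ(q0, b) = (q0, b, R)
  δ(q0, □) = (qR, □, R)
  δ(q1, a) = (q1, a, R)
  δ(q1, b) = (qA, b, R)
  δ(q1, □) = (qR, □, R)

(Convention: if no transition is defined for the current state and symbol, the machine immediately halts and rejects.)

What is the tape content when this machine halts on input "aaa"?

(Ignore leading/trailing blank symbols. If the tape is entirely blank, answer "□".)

Execution trace:
Initial: [q0]aaa
Step 1: δ(q0, a) = (q1, a, R) → a[q1]aa
Step 2: δ(q1, a) = (q1, a, R) → aa[q1]a
Step 3: δ(q1, a) = (q1, a, R) → aaa[q1]□
Step 4: δ(q1, □) = (qR, □, R) → aaa□[qR]□

The machine reaches the reject state qR and halts.

Final tape (ignoring leading/trailing blanks): aaa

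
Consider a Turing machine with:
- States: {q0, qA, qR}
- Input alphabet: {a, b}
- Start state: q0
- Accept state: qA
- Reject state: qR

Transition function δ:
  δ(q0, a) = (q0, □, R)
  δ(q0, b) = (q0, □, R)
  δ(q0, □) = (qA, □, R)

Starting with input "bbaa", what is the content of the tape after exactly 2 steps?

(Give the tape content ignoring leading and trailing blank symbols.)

Execution trace:
Initial: [q0]bbaa
Step 1: δ(q0, b) = (q0, □, R) → □[q0]baa
Step 2: δ(q0, b) = (q0, □, R) → □□[q0]aa

After 2 steps, the tape (ignoring leading/trailing blanks) is: aa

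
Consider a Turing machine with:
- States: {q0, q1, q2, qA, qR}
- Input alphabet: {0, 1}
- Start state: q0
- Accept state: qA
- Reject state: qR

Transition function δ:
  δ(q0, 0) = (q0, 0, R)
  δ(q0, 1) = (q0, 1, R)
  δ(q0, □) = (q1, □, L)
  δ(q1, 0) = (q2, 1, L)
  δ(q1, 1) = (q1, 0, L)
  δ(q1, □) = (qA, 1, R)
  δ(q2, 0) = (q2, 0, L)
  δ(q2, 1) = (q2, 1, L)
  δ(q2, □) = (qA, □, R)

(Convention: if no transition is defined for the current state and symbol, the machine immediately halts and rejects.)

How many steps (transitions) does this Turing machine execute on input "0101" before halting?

Execution trace:
Initial: [q0]0101
Step 1: δ(q0, 0) = (q0, 0, R) → 0[q0]101
Step 2: δ(q0, 1) = (q0, 1, R) → 01[q0]01
Step 3: δ(q0, 0) = (q0, 0, R) → 010[q0]1
Step 4: δ(q0, 1) = (q0, 1, R) → 0101[q0]□
Step 5: δ(q0, □) = (q1, □, L) → 010[q1]1□
Step 6: δ(q1, 1) = (q1, 0, L) → 01[q1]00□
Step 7: δ(q1, 0) = (q2, 1, L) → 0[q2]110□
Step 8: δ(q2, 1) = (q2, 1, L) → [q2]0110□
Step 9: δ(q2, 0) = (q2, 0, L) → [q2]□0110□
Step 10: δ(q2, □) = (qA, □, R) → □[qA]0110□

The machine reaches the accept state qA and halts.

The machine executed 10 steps before halting.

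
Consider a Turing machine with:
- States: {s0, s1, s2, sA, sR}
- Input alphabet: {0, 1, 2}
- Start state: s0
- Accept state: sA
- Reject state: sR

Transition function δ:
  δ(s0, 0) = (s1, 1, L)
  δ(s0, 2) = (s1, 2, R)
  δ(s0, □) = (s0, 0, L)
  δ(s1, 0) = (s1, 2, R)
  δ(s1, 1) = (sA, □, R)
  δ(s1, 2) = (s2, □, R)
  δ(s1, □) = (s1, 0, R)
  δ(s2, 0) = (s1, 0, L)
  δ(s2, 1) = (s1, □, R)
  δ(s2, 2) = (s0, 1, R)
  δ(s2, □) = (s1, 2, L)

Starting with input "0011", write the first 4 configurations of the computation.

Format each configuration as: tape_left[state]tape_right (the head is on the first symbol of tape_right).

Transitions applied:
Step 1: δ(s0, 0) = (s1, 1, L)
Step 2: δ(s1, □) = (s1, 0, R)
Step 3: δ(s1, 1) = (sA, □, R)

The first 4 configurations are:
[s0]0011 ⊢ [s1]□1011 ⊢ 0[s1]1011 ⊢ 0□[sA]011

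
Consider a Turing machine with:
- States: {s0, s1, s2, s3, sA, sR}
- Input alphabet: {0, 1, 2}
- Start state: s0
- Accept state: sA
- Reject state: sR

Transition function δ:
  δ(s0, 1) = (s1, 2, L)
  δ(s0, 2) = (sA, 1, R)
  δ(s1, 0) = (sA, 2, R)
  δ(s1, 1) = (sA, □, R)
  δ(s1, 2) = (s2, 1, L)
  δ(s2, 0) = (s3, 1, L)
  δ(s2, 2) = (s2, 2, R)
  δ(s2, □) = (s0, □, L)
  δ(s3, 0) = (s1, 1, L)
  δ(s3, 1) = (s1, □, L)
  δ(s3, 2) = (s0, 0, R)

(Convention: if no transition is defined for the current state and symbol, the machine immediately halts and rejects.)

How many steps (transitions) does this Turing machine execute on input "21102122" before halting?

Execution trace:
Initial: [s0]21102122
Step 1: δ(s0, 2) = (sA, 1, R) → 1[sA]1102122

The machine reaches the accept state sA and halts.

The machine executed 1 step before halting.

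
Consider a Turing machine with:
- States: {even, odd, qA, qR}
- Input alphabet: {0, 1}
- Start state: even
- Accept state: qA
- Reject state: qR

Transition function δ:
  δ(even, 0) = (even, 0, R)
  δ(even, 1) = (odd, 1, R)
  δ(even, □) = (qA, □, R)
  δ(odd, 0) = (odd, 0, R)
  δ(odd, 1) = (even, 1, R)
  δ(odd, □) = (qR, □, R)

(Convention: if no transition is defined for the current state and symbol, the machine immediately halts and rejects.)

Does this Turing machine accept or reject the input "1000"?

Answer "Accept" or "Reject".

Execution trace:
Initial: [even]1000
Step 1: δ(even, 1) = (odd, 1, R) → 1[odd]000
Step 2: δ(odd, 0) = (odd, 0, R) → 10[odd]00
Step 3: δ(odd, 0) = (odd, 0, R) → 100[odd]0
Step 4: δ(odd, 0) = (odd, 0, R) → 1000[odd]□
Step 5: δ(odd, □) = (qR, □, R) → 1000□[qR]□

The machine reaches the reject state qR and halts.

Answer: Reject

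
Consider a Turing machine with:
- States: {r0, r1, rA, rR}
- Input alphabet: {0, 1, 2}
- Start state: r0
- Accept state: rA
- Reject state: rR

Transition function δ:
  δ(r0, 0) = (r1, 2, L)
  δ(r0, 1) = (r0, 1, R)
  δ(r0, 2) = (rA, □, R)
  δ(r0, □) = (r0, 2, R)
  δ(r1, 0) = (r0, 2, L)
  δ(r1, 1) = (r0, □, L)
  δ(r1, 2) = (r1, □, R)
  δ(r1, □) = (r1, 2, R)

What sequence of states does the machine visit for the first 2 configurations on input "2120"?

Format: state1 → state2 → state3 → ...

Execution trace:
Initial: [r0]2120
Step 1: δ(r0, 2) = (rA, □, R) → □[rA]120

The machine reaches the accept state rA and halts.

State sequence: r0 → rA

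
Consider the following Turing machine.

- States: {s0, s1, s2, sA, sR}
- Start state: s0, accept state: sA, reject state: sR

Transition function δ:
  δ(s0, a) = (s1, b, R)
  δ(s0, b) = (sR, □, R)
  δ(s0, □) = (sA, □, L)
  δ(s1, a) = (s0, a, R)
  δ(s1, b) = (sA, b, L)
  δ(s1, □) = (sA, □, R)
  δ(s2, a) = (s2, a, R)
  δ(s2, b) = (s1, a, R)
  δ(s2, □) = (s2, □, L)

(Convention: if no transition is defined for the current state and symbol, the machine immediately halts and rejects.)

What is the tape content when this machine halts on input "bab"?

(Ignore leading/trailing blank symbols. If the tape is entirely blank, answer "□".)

Execution trace:
Initial: [s0]bab
Step 1: δ(s0, b) = (sR, □, R) → □[sR]ab

The machine reaches the reject state sR and halts.

Final tape (ignoring leading/trailing blanks): ab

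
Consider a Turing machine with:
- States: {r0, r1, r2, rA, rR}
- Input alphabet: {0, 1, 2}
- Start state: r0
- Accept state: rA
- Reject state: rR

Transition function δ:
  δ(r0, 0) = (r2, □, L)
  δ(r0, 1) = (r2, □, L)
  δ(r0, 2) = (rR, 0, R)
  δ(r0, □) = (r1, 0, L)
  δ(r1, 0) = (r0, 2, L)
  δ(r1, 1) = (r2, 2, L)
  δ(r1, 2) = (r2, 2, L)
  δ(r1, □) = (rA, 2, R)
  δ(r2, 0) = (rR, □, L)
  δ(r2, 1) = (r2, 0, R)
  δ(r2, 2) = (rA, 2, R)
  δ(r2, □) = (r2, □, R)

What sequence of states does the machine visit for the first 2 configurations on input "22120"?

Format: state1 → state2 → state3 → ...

Execution trace:
Initial: [r0]22120
Step 1: δ(r0, 2) = (rR, 0, R) → 0[rR]2120

The machine reaches the reject state rR and halts.

State sequence: r0 → rR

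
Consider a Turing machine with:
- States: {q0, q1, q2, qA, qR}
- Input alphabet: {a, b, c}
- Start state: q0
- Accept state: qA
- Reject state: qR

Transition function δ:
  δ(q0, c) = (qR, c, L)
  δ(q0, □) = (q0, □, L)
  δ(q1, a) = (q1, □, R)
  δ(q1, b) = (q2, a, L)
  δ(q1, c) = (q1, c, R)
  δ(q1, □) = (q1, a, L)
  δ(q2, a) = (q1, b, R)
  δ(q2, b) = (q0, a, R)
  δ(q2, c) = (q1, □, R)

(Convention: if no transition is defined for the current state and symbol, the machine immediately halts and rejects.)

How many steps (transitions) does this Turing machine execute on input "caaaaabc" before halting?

Execution trace:
Initial: [q0]caaaaabc
Step 1: δ(q0, c) = (qR, c, L) → [qR]□caaaaabc

The machine reaches the reject state qR and halts.

The machine executed 1 step before halting.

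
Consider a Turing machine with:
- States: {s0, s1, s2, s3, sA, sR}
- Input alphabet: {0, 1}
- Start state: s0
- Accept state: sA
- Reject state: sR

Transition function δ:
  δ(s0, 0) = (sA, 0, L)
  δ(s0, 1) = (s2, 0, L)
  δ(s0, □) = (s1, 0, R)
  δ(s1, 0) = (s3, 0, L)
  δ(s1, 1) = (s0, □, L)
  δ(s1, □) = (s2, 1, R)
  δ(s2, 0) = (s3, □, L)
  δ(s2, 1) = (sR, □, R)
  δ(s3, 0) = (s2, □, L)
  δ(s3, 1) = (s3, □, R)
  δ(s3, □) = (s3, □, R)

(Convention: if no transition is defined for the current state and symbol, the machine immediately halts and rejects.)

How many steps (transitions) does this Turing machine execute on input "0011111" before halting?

Execution trace:
Initial: [s0]0011111
Step 1: δ(s0, 0) = (sA, 0, L) → [sA]□0011111

The machine reaches the accept state sA and halts.

The machine executed 1 step before halting.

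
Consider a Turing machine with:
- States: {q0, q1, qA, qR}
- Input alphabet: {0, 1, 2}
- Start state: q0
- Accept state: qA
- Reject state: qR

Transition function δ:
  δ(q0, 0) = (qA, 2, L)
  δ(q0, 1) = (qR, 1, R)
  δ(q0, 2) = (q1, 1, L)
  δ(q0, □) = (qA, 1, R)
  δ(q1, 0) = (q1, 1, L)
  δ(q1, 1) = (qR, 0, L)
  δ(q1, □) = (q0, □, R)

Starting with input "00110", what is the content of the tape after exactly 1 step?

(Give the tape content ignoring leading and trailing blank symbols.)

Execution trace:
Initial: [q0]00110
Step 1: δ(q0, 0) = (qA, 2, L) → [qA]□20110

The machine reaches the accept state qA and halts.

After 1 step, the tape (ignoring leading/trailing blanks) is: 20110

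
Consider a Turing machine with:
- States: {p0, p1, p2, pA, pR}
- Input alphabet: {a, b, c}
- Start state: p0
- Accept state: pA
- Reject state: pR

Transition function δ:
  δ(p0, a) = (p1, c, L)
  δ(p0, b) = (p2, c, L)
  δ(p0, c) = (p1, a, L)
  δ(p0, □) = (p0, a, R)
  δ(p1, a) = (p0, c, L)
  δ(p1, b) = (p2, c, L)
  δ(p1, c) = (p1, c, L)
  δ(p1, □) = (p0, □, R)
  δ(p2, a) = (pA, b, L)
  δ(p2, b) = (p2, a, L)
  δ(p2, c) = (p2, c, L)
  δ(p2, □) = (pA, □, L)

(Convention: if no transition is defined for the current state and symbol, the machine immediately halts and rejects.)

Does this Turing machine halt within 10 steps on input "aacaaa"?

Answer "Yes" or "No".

Execution trace:
Initial: [p0]aacaaa
Step 1: δ(p0, a) = (p1, c, L) → [p1]□cacaaa
Step 2: δ(p1, □) = (p0, □, R) → □[p0]cacaaa
Step 3: δ(p0, c) = (p1, a, L) → [p1]□aacaaa
Step 4: δ(p1, □) = (p0, □, R) → □[p0]aacaaa
Step 5: δ(p0, a) = (p1, c, L) → [p1]□cacaaa
Step 6: δ(p1, □) = (p0, □, R) → □[p0]cacaaa
Step 7: δ(p0, c) = (p1, a, L) → [p1]□aacaaa
Step 8: δ(p1, □) = (p0, □, R) → □[p0]aacaaa
Step 9: δ(p0, a) = (p1, c, L) → [p1]□cacaaa
Step 10: δ(p1, □) = (p0, □, R) → □[p0]cacaaa

The machine has not reached a halting state after 10 steps.
The machine did not halt within the 10-step bound.

Answer: No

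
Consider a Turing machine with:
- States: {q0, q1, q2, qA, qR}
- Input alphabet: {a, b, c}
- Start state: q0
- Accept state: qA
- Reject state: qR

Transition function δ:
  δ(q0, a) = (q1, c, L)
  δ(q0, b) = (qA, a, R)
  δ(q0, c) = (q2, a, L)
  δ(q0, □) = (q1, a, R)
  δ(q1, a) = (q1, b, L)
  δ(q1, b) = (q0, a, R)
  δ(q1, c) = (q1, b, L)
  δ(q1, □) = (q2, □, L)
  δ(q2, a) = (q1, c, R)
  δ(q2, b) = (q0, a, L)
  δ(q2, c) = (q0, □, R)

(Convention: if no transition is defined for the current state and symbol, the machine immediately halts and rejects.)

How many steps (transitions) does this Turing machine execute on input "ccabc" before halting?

Execution trace:
Initial: [q0]ccabc
Step 1: δ(q0, c) = (q2, a, L) → [q2]□acabc

No transition is defined for δ(q2, □). By convention the machine halts and rejects.

The machine executed 1 step before halting.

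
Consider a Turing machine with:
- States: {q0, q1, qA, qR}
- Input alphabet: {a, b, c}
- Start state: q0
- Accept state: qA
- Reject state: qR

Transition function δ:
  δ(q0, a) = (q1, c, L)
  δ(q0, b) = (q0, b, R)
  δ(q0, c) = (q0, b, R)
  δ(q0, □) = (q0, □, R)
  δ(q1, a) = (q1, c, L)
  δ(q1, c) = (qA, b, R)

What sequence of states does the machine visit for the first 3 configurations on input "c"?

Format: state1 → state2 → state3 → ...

Execution trace:
Initial: [q0]c
Step 1: δ(q0, c) = (q0, b, R) → b[q0]□
Step 2: δ(q0, □) = (q0, □, R) → b□[q0]□

State sequence: q0 → q0 → q0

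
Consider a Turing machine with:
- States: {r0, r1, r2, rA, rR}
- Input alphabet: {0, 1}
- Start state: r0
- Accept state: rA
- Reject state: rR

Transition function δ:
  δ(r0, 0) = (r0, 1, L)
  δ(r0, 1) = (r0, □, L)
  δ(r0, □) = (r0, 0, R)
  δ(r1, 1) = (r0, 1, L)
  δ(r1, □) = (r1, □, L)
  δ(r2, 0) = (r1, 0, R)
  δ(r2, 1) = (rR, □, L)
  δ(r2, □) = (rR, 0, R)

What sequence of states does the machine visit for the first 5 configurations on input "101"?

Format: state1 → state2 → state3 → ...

Execution trace:
Initial: [r0]101
Step 1: δ(r0, 1) = (r0, □, L) → [r0]□□01
Step 2: δ(r0, □) = (r0, 0, R) → 0[r0]□01
Step 3: δ(r0, □) = (r0, 0, R) → 00[r0]01
Step 4: δ(r0, 0) = (r0, 1, L) → 0[r0]011

State sequence: r0 → r0 → r0 → r0 → r0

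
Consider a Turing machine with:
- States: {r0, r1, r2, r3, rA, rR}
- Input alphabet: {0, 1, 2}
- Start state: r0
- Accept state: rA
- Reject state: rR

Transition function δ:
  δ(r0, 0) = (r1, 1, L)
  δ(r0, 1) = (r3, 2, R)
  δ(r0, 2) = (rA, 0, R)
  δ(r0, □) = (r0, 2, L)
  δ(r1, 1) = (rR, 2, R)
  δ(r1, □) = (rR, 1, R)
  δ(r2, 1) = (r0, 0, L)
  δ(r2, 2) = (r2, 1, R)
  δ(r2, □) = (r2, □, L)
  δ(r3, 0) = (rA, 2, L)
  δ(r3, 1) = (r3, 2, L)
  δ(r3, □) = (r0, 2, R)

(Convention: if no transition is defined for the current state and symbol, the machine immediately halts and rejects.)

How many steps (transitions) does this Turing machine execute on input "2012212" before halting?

Execution trace:
Initial: [r0]2012212
Step 1: δ(r0, 2) = (rA, 0, R) → 0[rA]012212

The machine reaches the accept state rA and halts.

The machine executed 1 step before halting.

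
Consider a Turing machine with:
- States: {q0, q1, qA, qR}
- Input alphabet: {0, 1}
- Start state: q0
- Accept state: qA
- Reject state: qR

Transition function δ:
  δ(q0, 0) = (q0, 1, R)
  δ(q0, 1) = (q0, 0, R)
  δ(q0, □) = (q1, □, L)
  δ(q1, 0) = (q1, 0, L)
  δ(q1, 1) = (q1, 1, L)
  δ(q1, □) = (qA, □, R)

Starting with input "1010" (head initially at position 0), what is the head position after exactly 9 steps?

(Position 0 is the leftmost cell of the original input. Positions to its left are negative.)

Execution trace (head position shown):
Step 0: [q0]1010  (head at position 0)
Step 1: move right → 0[q0]010  (head at position 1)
Step 2: move right → 01[q0]10  (head at position 2)
Step 3: move right → 010[q0]0  (head at position 3)
Step 4: move right → 0101[q0]□  (head at position 4)
Step 5: move left → 010[q1]1□  (head at position 3)
Step 6: move left → 01[q1]01□  (head at position 2)
Step 7: move left → 0[q1]101□  (head at position 1)
Step 8: move left → [q1]0101□  (head at position 0)
Step 9: move left → [q1]□0101□  (head at position -1)

After 9 steps, the head is at position -1.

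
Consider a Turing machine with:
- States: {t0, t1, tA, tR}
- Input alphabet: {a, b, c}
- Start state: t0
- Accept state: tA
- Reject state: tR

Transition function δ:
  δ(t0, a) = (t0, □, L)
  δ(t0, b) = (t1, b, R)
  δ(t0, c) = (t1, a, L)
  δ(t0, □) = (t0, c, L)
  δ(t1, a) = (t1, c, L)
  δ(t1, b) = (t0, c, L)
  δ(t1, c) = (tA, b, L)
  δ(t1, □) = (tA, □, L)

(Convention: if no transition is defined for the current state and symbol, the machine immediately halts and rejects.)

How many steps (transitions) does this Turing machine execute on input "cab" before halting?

Execution trace:
Initial: [t0]cab
Step 1: δ(t0, c) = (t1, a, L) → [t1]□aab
Step 2: δ(t1, □) = (tA, □, L) → [tA]□□aab

The machine reaches the accept state tA and halts.

The machine executed 2 steps before halting.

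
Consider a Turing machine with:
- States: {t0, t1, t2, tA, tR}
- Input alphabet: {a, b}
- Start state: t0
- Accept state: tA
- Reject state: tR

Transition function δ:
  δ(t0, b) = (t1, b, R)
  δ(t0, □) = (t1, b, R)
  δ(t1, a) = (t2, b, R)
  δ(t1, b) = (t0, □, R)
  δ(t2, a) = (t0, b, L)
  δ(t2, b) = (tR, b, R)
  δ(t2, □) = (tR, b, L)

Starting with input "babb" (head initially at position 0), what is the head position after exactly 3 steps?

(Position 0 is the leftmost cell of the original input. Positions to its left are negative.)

Execution trace (head position shown):
Step 0: [t0]babb  (head at position 0)
Step 1: move right → b[t1]abb  (head at position 1)
Step 2: move right → bb[t2]bb  (head at position 2)
Step 3: move right → bbb[tR]b  (head at position 3)

After 3 steps, the head is at position 3.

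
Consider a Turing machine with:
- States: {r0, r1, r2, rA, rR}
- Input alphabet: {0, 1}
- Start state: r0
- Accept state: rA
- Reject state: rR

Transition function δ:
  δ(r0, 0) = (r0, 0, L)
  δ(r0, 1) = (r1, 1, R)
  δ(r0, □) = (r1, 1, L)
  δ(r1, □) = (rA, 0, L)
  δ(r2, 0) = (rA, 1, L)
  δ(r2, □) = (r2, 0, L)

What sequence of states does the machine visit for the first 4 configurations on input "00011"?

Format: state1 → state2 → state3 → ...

Execution trace:
Initial: [r0]00011
Step 1: δ(r0, 0) = (r0, 0, L) → [r0]□00011
Step 2: δ(r0, □) = (r1, 1, L) → [r1]□100011
Step 3: δ(r1, □) = (rA, 0, L) → [rA]□0100011

The machine reaches the accept state rA and halts.

State sequence: r0 → r0 → r1 → rA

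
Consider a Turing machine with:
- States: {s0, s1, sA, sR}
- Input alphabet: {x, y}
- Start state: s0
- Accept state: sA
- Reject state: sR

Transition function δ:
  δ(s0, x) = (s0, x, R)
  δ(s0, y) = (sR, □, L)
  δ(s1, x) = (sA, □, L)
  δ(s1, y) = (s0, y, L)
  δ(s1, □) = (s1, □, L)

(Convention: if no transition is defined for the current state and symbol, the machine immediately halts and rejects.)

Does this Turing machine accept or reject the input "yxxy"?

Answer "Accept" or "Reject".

Execution trace:
Initial: [s0]yxxy
Step 1: δ(s0, y) = (sR, □, L) → [sR]□□xxy

The machine reaches the reject state sR and halts.

Answer: Reject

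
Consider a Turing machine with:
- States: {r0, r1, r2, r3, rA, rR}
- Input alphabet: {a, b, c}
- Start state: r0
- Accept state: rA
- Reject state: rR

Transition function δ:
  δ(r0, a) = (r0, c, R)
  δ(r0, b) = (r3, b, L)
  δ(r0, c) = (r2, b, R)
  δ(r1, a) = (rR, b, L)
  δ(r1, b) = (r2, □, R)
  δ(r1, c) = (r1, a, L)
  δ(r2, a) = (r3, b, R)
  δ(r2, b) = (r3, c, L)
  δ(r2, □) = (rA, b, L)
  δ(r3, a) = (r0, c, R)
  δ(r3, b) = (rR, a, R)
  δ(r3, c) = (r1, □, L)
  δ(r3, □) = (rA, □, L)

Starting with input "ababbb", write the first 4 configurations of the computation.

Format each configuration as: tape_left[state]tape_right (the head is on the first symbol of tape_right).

Transitions applied:
Step 1: δ(r0, a) = (r0, c, R)
Step 2: δ(r0, b) = (r3, b, L)
Step 3: δ(r3, c) = (r1, □, L)

The first 4 configurations are:
[r0]ababbb ⊢ c[r0]babbb ⊢ [r3]cbabbb ⊢ [r1]□□babbb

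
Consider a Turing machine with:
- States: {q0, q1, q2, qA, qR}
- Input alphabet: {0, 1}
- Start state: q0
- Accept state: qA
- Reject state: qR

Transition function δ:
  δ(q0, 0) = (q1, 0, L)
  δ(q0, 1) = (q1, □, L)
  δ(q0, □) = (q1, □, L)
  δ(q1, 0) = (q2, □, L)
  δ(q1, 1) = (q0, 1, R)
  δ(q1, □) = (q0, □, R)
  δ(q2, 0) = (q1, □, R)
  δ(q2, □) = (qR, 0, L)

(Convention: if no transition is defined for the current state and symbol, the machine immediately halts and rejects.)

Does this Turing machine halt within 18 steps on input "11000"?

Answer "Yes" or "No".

Execution trace:
Initial: [q0]11000
Step 1: δ(q0, 1) = (q1, □, L) → [q1]□□1000
Step 2: δ(q1, □) = (q0, □, R) → □[q0]□1000
Step 3: δ(q0, □) = (q1, □, L) → [q1]□□1000
Step 4: δ(q1, □) = (q0, □, R) → □[q0]□1000
Step 5: δ(q0, □) = (q1, □, L) → [q1]□□1000
Step 6: δ(q1, □) = (q0, □, R) → □[q0]□1000
Step 7: δ(q0, □) = (q1, □, L) → [q1]□□1000
Step 8: δ(q1, □) = (q0, □, R) → □[q0]□1000
Step 9: δ(q0, □) = (q1, □, L) → [q1]□□1000
Step 10: δ(q1, □) = (q0, □, R) → □[q0]□1000
Step 11: δ(q0, □) = (q1, □, L) → [q1]□□1000
Step 12: δ(q1, □) = (q0, □, R) → □[q0]□1000
Step 13: δ(q0, □) = (q1, □, L) → [q1]□□1000
Step 14: δ(q1, □) = (q0, □, R) → □[q0]□1000
Step 15: δ(q0, □) = (q1, □, L) → [q1]□□1000
Step 16: δ(q1, □) = (q0, □, R) → □[q0]□1000
Step 17: δ(q0, □) = (q1, □, L) → [q1]□□1000
Step 18: δ(q1, □) = (q0, □, R) → □[q0]□1000

The machine has not reached a halting state after 18 steps.
The machine did not halt within the 18-step bound.

Answer: No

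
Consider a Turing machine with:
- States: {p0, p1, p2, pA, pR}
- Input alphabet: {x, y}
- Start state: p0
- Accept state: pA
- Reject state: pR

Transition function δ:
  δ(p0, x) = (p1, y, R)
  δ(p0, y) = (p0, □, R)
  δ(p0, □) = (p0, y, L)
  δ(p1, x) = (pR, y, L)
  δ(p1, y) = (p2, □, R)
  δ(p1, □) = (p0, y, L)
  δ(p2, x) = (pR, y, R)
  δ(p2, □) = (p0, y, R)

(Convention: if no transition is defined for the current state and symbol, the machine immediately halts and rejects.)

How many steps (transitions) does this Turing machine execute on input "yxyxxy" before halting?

Execution trace:
Initial: [p0]yxyxxy
Step 1: δ(p0, y) = (p0, □, R) → □[p0]xyxxy
Step 2: δ(p0, x) = (p1, y, R) → □y[p1]yxxy
Step 3: δ(p1, y) = (p2, □, R) → □y□[p2]xxy
Step 4: δ(p2, x) = (pR, y, R) → □y□y[pR]xy

The machine reaches the reject state pR and halts.

The machine executed 4 steps before halting.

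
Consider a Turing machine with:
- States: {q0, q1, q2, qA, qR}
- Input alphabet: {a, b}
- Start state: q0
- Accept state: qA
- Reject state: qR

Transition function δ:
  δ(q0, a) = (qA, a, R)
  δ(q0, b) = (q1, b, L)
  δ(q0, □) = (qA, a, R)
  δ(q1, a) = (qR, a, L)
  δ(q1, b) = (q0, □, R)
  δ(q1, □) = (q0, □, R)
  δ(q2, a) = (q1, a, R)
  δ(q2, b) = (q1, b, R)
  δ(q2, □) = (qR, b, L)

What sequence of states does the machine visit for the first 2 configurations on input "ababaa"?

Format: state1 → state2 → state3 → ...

Execution trace:
Initial: [q0]ababaa
Step 1: δ(q0, a) = (qA, a, R) → a[qA]babaa

The machine reaches the accept state qA and halts.

State sequence: q0 → qA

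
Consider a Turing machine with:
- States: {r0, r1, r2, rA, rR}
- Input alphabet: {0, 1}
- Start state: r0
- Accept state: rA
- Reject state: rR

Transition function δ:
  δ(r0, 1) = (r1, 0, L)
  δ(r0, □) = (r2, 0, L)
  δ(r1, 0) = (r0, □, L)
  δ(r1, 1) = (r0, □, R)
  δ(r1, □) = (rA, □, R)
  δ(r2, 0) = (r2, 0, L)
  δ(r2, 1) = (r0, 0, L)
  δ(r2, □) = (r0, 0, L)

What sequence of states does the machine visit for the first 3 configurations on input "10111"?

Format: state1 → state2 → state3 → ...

Execution trace:
Initial: [r0]10111
Step 1: δ(r0, 1) = (r1, 0, L) → [r1]□00111
Step 2: δ(r1, □) = (rA, □, R) → □[rA]00111

The machine reaches the accept state rA and halts.

State sequence: r0 → r1 → rA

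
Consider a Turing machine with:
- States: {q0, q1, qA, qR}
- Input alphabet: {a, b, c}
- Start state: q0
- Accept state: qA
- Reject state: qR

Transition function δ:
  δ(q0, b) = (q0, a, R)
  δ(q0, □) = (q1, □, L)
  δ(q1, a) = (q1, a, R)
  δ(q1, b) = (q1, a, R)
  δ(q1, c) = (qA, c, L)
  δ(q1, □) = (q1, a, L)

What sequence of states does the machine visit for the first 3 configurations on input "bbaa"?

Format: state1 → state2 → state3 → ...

Execution trace:
Initial: [q0]bbaa
Step 1: δ(q0, b) = (q0, a, R) → a[q0]baa
Step 2: δ(q0, b) = (q0, a, R) → aa[q0]aa

No transition is defined for δ(q0, a). By convention the machine halts and rejects.

State sequence: q0 → q0 → q0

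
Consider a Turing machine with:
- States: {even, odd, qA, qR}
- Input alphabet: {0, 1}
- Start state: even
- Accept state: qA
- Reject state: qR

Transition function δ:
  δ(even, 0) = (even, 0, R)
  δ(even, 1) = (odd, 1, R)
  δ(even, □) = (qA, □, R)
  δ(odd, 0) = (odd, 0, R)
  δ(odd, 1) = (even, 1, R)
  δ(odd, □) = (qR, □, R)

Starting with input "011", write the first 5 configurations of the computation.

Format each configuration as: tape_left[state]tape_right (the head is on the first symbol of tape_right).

Transitions applied:
Step 1: δ(even, 0) = (even, 0, R)
Step 2: δ(even, 1) = (odd, 1, R)
Step 3: δ(odd, 1) = (even, 1, R)
Step 4: δ(even, □) = (qA, □, R)

The first 5 configurations are:
[even]011 ⊢ 0[even]11 ⊢ 01[odd]1 ⊢ 011[even]□ ⊢ 011□[qA]□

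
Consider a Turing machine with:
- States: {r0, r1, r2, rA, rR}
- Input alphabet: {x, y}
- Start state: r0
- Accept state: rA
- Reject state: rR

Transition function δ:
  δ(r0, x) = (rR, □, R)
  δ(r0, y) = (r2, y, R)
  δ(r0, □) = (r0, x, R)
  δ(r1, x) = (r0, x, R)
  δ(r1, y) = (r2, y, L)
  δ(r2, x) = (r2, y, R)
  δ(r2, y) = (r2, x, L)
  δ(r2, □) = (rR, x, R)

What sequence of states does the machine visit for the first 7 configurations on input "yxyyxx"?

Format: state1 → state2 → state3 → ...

Execution trace:
Initial: [r0]yxyyxx
Step 1: δ(r0, y) = (r2, y, R) → y[r2]xyyxx
Step 2: δ(r2, x) = (r2, y, R) → yy[r2]yyxx
Step 3: δ(r2, y) = (r2, x, L) → y[r2]yxyxx
Step 4: δ(r2, y) = (r2, x, L) → [r2]yxxyxx
Step 5: δ(r2, y) = (r2, x, L) → [r2]□xxxyxx
Step 6: δ(r2, □) = (rR, x, R) → x[rR]xxxyxx

The machine reaches the reject state rR and halts.

State sequence: r0 → r2 → r2 → r2 → r2 → r2 → rR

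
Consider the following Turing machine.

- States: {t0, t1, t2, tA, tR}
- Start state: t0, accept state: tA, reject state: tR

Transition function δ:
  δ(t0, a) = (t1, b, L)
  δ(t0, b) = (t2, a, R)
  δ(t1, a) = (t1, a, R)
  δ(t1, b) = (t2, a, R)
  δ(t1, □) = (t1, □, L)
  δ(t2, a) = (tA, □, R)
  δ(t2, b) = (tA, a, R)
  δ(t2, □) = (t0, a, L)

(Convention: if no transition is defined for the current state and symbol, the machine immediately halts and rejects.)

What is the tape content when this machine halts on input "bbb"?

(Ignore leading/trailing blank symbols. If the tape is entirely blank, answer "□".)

Execution trace:
Initial: [t0]bbb
Step 1: δ(t0, b) = (t2, a, R) → a[t2]bb
Step 2: δ(t2, b) = (tA, a, R) → aa[tA]b

The machine reaches the accept state tA and halts.

Final tape (ignoring leading/trailing blanks): aab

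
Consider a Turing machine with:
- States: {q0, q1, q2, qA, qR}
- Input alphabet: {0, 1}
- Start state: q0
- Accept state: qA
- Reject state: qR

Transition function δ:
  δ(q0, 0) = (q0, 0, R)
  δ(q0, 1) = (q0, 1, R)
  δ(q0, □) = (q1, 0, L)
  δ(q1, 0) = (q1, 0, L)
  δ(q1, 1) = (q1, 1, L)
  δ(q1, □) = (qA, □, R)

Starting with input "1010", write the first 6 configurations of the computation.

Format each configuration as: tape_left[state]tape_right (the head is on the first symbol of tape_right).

Transitions applied:
Step 1: δ(q0, 1) = (q0, 1, R)
Step 2: δ(q0, 0) = (q0, 0, R)
Step 3: δ(q0, 1) = (q0, 1, R)
Step 4: δ(q0, 0) = (q0, 0, R)
Step 5: δ(q0, □) = (q1, 0, L)

The first 6 configurations are:
[q0]1010 ⊢ 1[q0]010 ⊢ 10[q0]10 ⊢ 101[q0]0 ⊢ 1010[q0]□ ⊢ 101[q1]00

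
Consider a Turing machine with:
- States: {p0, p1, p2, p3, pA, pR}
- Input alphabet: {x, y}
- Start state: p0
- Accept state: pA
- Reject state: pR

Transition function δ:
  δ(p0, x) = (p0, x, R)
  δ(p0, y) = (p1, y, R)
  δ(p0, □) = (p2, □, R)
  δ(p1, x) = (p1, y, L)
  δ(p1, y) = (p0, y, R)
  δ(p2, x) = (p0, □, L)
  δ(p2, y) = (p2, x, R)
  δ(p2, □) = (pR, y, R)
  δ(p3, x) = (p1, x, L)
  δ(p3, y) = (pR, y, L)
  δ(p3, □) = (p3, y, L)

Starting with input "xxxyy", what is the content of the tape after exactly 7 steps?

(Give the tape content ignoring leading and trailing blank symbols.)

Execution trace:
Initial: [p0]xxxyy
Step 1: δ(p0, x) = (p0, x, R) → x[p0]xxyy
Step 2: δ(p0, x) = (p0, x, R) → xx[p0]xyy
Step 3: δ(p0, x) = (p0, x, R) → xxx[p0]yy
Step 4: δ(p0, y) = (p1, y, R) → xxxy[p1]y
Step 5: δ(p1, y) = (p0, y, R) → xxxyy[p0]□
Step 6: δ(p0, □) = (p2, □, R) → xxxyy□[p2]□
Step 7: δ(p2, □) = (pR, y, R) → xxxyy□y[pR]□

The machine reaches the reject state pR and halts.

After 7 steps, the tape (ignoring leading/trailing blanks) is: xxxyy□y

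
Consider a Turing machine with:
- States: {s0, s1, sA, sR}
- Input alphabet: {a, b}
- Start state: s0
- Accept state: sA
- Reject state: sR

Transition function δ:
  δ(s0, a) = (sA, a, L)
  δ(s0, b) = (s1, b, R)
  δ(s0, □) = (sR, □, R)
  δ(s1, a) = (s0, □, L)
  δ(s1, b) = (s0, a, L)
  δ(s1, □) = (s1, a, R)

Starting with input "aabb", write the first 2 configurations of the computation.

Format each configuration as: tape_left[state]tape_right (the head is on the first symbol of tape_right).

Transitions applied:
Step 1: δ(s0, a) = (sA, a, L)

The first 2 configurations are:
[s0]aabb ⊢ [sA]□aabb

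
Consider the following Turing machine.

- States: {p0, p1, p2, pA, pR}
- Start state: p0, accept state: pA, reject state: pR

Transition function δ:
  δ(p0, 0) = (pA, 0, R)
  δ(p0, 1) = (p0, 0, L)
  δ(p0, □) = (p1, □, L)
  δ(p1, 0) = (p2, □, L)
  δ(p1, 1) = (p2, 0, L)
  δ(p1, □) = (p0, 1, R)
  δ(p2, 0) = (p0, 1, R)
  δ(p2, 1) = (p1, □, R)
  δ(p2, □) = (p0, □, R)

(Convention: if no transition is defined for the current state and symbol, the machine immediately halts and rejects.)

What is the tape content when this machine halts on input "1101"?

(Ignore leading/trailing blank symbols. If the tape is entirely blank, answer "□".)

Execution trace:
Initial: [p0]1101
Step 1: δ(p0, 1) = (p0, 0, L) → [p0]□0101
Step 2: δ(p0, □) = (p1, □, L) → [p1]□□0101
Step 3: δ(p1, □) = (p0, 1, R) → 1[p0]□0101
Step 4: δ(p0, □) = (p1, □, L) → [p1]1□0101
Step 5: δ(p1, 1) = (p2, 0, L) → [p2]□0□0101
Step 6: δ(p2, □) = (p0, □, R) → □[p0]0□0101
Step 7: δ(p0, 0) = (pA, 0, R) → □0[pA]□0101

The machine reaches the accept state pA and halts.

Final tape (ignoring leading/trailing blanks): 0□0101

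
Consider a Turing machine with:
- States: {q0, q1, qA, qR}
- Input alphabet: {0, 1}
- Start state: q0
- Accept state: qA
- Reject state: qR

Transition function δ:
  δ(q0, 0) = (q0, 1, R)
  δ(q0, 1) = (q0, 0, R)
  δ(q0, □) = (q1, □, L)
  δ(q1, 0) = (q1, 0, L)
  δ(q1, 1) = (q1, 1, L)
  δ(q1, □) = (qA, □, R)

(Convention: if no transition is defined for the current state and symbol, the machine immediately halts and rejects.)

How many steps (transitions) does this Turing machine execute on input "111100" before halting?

Execution trace:
Initial: [q0]111100
Step 1: δ(q0, 1) = (q0, 0, R) → 0[q0]11100
Step 2: δ(q0, 1) = (q0, 0, R) → 00[q0]1100
Step 3: δ(q0, 1) = (q0, 0, R) → 000[q0]100
Step 4: δ(q0, 1) = (q0, 0, R) → 0000[q0]00
Step 5: δ(q0, 0) = (q0, 1, R) → 00001[q0]0
Step 6: δ(q0, 0) = (q0, 1, R) → 000011[q0]□
Step 7: δ(q0, □) = (q1, □, L) → 00001[q1]1□
Step 8: δ(q1, 1) = (q1, 1, L) → 0000[q1]11□
Step 9: δ(q1, 1) = (q1, 1, L) → 000[q1]011□
Step 10: δ(q1, 0) = (q1, 0, L) → 00[q1]0011□
Step 11: δ(q1, 0) = (q1, 0, L) → 0[q1]00011□
Step 12: δ(q1, 0) = (q1, 0, L) → [q1]000011□
Step 13: δ(q1, 0) = (q1, 0, L) → [q1]□000011□
Step 14: δ(q1, □) = (qA, □, R) → □[qA]000011□

The machine reaches the accept state qA and halts.

The machine executed 14 steps before halting.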